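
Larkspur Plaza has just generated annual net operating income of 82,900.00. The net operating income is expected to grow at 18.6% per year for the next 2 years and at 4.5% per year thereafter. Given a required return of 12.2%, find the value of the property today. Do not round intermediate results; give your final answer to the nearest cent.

D_1 = 98319.40000
D_2 = 116606.80840
Terminal value at year 2: TV = D_2×(1+g_2)/(r−g_2) = 121854.11478/0.077 = 1582520.97114
P_0 = D_1/(1+r)^1 + D_2/(1+r)^2 + TV/(1+r)^2
    = 87628.69875 + 92627.12720 + 1257082.44059 = 1437338.26655

1437338.27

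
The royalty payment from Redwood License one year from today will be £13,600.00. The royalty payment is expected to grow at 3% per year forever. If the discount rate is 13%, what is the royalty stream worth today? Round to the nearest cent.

£136000.00

Growing perpetuity: P = D₁ / (r − g) = £13,600.0000 / (0.13 − 0.03) = £136,000.00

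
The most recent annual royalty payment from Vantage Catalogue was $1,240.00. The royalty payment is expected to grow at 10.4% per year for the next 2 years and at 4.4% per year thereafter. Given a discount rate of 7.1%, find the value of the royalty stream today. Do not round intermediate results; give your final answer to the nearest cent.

$53542.68

D_1 = 1368.96000
D_2 = 1511.33184
Terminal value at year 2: TV = D_2×(1+g_2)/(r−g_2) = 1577.83044/0.027 = 58438.16448
P_0 = D_1/(1+r)^1 + D_2/(1+r)^2 + TV/(1+r)^2
    = 1278.20728 + 1317.59182 + 50946.88375 = 53542.68285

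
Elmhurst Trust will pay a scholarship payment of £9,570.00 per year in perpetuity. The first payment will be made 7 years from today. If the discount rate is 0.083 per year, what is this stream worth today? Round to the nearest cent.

£71460.02

Value at end of year 6: C / r = £9,570.00 / 0.083 = £115,301.2048
Discount to today: PV = £115,301.2048 / (1 + 0.083)^6 = £115,301.2048 / 1.613507 = £71,460.02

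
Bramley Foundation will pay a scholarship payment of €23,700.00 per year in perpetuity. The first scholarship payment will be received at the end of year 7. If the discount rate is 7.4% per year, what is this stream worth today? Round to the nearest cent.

Value at end of year 6: C / r = €23,700.00 / 0.074 = €320,270.2703
Discount to today: PV = €320,270.2703 / (1 + 0.074)^6 = €320,270.2703 / 1.534708 = €208,684.86

€208684.86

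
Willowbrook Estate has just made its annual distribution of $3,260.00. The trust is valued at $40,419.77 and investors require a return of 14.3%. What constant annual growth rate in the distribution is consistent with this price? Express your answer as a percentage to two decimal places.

5.77%

P = D₀(1+g)/(r−g) ⇒ P(r−g) = D₀(1+g) ⇒ g(P+D₀) = P·r − D₀
g = (P·r − D₀)/(P + D₀) = ($40,419.77×0.143 − $3,260.00) / ($40,419.77 + $3,260.00) = 0.057693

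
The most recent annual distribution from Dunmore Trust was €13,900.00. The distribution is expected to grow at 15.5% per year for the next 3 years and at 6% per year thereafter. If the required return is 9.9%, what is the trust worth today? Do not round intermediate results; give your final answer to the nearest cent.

D_1 = 16054.50000
D_2 = 18542.94750
D_3 = 21417.10436
Terminal value at year 3: TV = D_3×(1+g_2)/(r−g_2) = 22702.13062/0.039 = 582105.91344
P_0 = D_1/(1+r)^1 + D_2/(1+r)^2 + D_3/(1+r)^3 + TV/(1+r)^3
    = 14608.28025 + 15352.65122 + 16134.95192 + 438539.71892 = 484635.60232

€484635.60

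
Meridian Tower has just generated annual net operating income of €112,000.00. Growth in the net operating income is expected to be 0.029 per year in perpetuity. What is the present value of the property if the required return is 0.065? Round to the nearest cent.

€3201333.33

D₁ = D₀ × (1 + g) = €112,000.00 × 1.029 = €115,248.0000
Growing perpetuity: P = D₁ / (r − g) = €115,248.0000 / (0.065 − 0.029) = €3,201,333.33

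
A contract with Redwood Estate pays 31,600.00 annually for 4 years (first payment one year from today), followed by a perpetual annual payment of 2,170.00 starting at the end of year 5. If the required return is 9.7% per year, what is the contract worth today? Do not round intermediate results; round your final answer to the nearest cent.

116269.34

PV of 4-year annuity: 31,600.00 × [1 − (1+0.097)^−4] / 0.097 = 100821.72456
Perpetuity value at year 4: 2,170.00 / 0.097 = 22371.13402
PV of perpetuity: 22371.13402 / (1+0.097)^4 = 15447.61686
Total PV = 100821.72456 + 15447.61686 = 116269.34142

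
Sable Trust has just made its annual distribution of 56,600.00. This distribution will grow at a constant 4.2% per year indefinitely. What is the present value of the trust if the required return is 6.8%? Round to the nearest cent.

2268353.85

D₁ = D₀ × (1 + g) = 56,600.00 × 1.042 = 58,977.2000
Growing perpetuity: P = D₁ / (r − g) = 58,977.2000 / (0.068 − 0.042) = 2,268,353.85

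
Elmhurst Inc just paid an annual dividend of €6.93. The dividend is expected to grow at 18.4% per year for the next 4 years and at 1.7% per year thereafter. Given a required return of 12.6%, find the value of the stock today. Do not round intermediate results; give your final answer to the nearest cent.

€110.52

D_1 = 8.20512
D_2 = 9.71486
D_3 = 11.50240
D_4 = 13.61884
Terminal value at year 4: TV = D_4×(1+g_2)/(r−g_2) = 13.85036/0.109 = 127.06750
P_0 = D_1/(1+r)^1 + D_2/(1+r)^2 + D_3/(1+r)^3 + D_4/(1+r)^4 + TV/(1+r)^4
    = 7.28696 + 7.66231 + 8.05700 + 8.47201 + 79.04619 = 110.52447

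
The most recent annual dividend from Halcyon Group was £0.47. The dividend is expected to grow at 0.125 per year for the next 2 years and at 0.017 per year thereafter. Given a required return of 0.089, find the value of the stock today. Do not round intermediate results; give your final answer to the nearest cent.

D_1 = 0.52875
D_2 = 0.59484
Terminal value at year 2: TV = D_2×(1+g_2)/(r−g_2) = 0.60496/0.072 = 8.40217
P_0 = D_1/(1+r)^1 + D_2/(1+r)^2 + TV/(1+r)^2
    = 0.48554 + 0.50159 + 7.08493 = 8.07206

£8.07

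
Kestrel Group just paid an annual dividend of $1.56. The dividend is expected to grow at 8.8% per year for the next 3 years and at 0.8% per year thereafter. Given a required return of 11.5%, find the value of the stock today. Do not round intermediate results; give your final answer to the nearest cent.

$18.11

D_1 = 1.69728
D_2 = 1.84664
D_3 = 2.00915
Terminal value at year 3: TV = D_3×(1+g_2)/(r−g_2) = 2.02522/0.107 = 18.92727
P_0 = D_1/(1+r)^1 + D_2/(1+r)^2 + D_3/(1+r)^3 + TV/(1+r)^3
    = 1.52222 + 1.48536 + 1.44939 + 13.65411 = 18.11109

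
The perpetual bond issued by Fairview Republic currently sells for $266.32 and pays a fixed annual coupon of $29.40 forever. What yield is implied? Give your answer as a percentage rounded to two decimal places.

11.04%

P = C/r ⇒ r = C/P = $29.40/$266.32 = 0.110394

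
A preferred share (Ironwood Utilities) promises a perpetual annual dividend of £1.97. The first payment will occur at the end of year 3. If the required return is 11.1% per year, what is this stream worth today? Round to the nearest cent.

Value at end of year 2: C / r = £1.97 / 0.111 = £17.7477
Discount to today: PV = £17.7477 / (1 + 0.111)^2 = £17.7477 / 1.234321 = £14.38

£14.38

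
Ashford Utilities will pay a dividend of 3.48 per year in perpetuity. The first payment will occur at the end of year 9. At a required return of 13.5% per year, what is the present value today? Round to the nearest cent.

9.36

Value at end of year 8: C / r = 3.48 / 0.135 = 25.7778
Discount to today: PV = 25.7778 / (1 + 0.135)^8 = 25.7778 / 2.754019 = 9.36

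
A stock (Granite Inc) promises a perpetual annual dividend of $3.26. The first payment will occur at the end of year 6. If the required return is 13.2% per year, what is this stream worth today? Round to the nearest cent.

Value at end of year 5: C / r = $3.26 / 0.132 = $24.6970
Discount to today: PV = $24.6970 / (1 + 0.132)^5 = $24.6970 / 1.858798 = $13.29

$13.29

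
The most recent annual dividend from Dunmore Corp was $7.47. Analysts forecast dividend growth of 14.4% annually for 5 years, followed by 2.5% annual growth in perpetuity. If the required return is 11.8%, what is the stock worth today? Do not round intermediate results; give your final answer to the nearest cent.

$132.40

D_1 = 8.54568
D_2 = 9.77626
D_3 = 11.18404
D_4 = 12.79454
D_5 = 14.63695
Terminal value at year 5: TV = D_5×(1+g_2)/(r−g_2) = 15.00288/0.093 = 161.32127
P_0 = D_1/(1+r)^1 + D_2/(1+r)^2 + D_3/(1+r)^3 + D_4/(1+r)^4 + D_5/(1+r)^5 + TV/(1+r)^5
    = 7.64372 + 7.82148 + 8.00338 + 8.18950 + 8.37996 + 92.35972 = 132.39776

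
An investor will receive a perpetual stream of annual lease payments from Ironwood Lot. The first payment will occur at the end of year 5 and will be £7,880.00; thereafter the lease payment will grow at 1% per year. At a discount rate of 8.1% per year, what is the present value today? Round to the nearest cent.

£81276.52

Value at end of year 4: C₁ / (r − g) = £7,880.00 / (0.081 − 0.01) = £110,985.9155
Discount to today: PV = £110,985.9155 / (1 + 0.081)^4 = £110,985.9155 / 1.365535 = £81,276.52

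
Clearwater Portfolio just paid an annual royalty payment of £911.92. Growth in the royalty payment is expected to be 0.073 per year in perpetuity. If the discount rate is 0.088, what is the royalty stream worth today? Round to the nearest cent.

D₁ = D₀ × (1 + g) = £911.92 × 1.073 = £978.4902
Growing perpetuity: P = D₁ / (r − g) = £978.4902 / (0.088 − 0.073) = £65,232.68

£65232.68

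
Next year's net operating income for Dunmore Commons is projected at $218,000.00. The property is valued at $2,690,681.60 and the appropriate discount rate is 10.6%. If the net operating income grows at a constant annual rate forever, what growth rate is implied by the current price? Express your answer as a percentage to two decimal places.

P = D₁/(r−g) ⇒ g = r − D₁/P = 0.106 − $218,000.00/$2,690,681.60 = 0.024980

2.50%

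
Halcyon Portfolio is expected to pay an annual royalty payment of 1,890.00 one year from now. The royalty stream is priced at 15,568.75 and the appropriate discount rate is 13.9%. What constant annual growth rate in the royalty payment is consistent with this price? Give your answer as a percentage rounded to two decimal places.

1.76%

P = D₁/(r−g) ⇒ g = r − D₁/P = 0.139 − 1,890.00/15,568.75 = 0.017603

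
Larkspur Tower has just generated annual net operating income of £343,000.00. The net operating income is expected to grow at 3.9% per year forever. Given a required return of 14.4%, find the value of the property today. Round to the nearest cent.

D₁ = D₀ × (1 + g) = £343,000.00 × 1.039 = £356,377.0000
Growing perpetuity: P = D₁ / (r − g) = £356,377.0000 / (0.144 − 0.039) = £3,394,066.67

£3394066.67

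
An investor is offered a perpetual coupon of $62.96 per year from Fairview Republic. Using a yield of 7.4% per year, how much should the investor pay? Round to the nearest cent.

$850.81

Level perpetuity: PV = C / r = $62.96 / 0.074 = $850.81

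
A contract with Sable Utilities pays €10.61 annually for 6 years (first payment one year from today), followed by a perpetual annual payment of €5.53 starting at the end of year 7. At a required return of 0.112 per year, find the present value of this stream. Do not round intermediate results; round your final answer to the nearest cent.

PV of 6-year annuity: €10.61 × [1 − (1+0.112)^−6] / 0.112 = 44.62858
Perpetuity value at year 6: €5.53 / 0.112 = 49.37500
PV of perpetuity: 49.37500 / (1+0.112)^6 = 26.11430
Total PV = 44.62858 + 26.11430 = 70.74288

€70.74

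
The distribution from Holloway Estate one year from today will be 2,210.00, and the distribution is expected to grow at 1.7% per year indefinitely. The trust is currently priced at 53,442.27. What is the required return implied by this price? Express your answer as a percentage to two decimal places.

5.84%

P = D₁/(r − g) ⇒ r = D₁/P + g = 2,210.0000/53,442.27 + 0.017 = 0.041353 + 0.017 = 0.058353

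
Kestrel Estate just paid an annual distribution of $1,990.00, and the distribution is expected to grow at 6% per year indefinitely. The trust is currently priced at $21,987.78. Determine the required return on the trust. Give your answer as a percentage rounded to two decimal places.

15.59%

D₁ = $1,990.00 × 1.06 = $2,109.4000
P = D₁/(r − g) ⇒ r = D₁/P + g = $2,109.4000/$21,987.78 + 0.06 = 0.095935 + 0.06 = 0.155935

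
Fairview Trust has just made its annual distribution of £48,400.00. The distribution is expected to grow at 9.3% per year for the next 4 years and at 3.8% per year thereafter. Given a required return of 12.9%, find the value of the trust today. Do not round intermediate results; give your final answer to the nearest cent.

£663611.50

D_1 = 52901.20000
D_2 = 57821.01160
D_3 = 63198.36568
D_4 = 69075.81369
Terminal value at year 4: TV = D_4×(1+g_2)/(r−g_2) = 71700.69461/0.091 = 787919.72096
P_0 = D_1/(1+r)^1 + D_2/(1+r)^2 + D_3/(1+r)^3 + D_4/(1+r)^4 + TV/(1+r)^4
    = 46856.68733 + 45362.58570 + 43916.12593 + 42515.78887 + 484960.31703 = 663611.50487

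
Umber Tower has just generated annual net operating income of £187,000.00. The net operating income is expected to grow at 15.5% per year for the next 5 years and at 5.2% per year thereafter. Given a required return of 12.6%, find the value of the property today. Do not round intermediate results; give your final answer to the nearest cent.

D_1 = 215985.00000
D_2 = 249462.67500
D_3 = 288129.38963
D_4 = 332789.44502
D_5 = 384371.80899
Terminal value at year 5: TV = D_5×(1+g_2)/(r−g_2) = 404359.14306/0.074 = 5464312.74408
P_0 = D_1/(1+r)^1 + D_2/(1+r)^2 + D_3/(1+r)^3 + D_4/(1+r)^4 + D_5/(1+r)^5 + TV/(1+r)^5
    = 191816.16341 + 196756.36655 + 201823.80406 + 207021.75283 + 212353.57417 + 3018864.32473 = 4028635.98575

£4028635.99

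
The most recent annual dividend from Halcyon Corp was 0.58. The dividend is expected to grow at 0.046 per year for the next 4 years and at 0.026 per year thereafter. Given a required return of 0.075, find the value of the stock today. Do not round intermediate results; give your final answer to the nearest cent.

D_1 = 0.60668
D_2 = 0.63459
D_3 = 0.66378
D_4 = 0.69431
Terminal value at year 4: TV = D_4×(1+g_2)/(r−g_2) = 0.71236/0.049 = 14.53805
P_0 = D_1/(1+r)^1 + D_2/(1+r)^2 + D_3/(1+r)^3 + D_4/(1+r)^4 + TV/(1+r)^4
    = 0.56435 + 0.54913 + 0.53432 + 0.51990 + 10.88610 = 13.05380

13.05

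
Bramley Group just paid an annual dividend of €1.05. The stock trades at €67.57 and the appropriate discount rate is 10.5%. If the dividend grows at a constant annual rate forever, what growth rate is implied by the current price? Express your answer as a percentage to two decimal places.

P = D₀(1+g)/(r−g) ⇒ P(r−g) = D₀(1+g) ⇒ g(P+D₀) = P·r − D₀
g = (P·r − D₀)/(P + D₀) = (€67.57×0.105 − €1.05) / (€67.57 + €1.05) = 0.088092

8.81%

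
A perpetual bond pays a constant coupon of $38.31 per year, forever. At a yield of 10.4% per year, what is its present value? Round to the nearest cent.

Level perpetuity: PV = C / r = $38.31 / 0.104 = $368.37

$368.37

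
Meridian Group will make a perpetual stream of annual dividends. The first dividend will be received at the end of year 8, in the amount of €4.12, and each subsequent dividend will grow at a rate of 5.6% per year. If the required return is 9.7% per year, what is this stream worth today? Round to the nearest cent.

Value at end of year 7: C₁ / (r − g) = €4.12 / (0.097 − 0.056) = €100.4878
Discount to today: PV = €100.4878 / (1 + 0.097)^7 = €100.4878 / 1.911817 = €52.56

€52.56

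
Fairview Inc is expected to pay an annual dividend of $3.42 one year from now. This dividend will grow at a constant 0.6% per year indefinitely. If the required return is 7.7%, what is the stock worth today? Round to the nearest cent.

Growing perpetuity: P = D₁ / (r − g) = $3.4200 / (0.077 − 0.006) = $48.17

$48.17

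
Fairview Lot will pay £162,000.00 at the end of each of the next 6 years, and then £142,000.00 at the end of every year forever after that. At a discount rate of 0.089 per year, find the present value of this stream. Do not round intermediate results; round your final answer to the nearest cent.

£1685492.11

PV of 6-year annuity: £162,000.00 × [1 − (1+0.089)^−6] / 0.089 = 728890.60927
Perpetuity value at year 6: £142,000.00 / 0.089 = 1595505.61798
PV of perpetuity: 1595505.61798 / (1+0.089)^6 = 956601.50368
Total PV = 728890.60927 + 956601.50368 = 1685492.11295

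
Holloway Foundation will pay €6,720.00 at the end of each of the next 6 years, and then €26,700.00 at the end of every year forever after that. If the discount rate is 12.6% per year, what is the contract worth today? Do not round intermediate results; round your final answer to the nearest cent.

€131136.02

PV of 6-year annuity: €6,720.00 × [1 − (1+0.126)^−6] / 0.126 = 27165.46265
Perpetuity value at year 6: €26,700.00 / 0.126 = 211904.76190
PV of perpetuity: 211904.76190 / (1+0.126)^6 = 103970.55761
Total PV = 27165.46265 + 103970.55761 = 131136.02026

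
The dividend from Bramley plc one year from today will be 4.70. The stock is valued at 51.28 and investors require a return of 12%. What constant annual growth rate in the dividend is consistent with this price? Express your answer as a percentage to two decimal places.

2.83%

P = D₁/(r−g) ⇒ g = r − D₁/P = 0.12 − 4.70/51.28 = 0.028346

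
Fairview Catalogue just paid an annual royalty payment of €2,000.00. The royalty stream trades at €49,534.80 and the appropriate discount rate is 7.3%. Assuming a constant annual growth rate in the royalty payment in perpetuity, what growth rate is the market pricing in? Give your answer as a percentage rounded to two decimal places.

P = D₀(1+g)/(r−g) ⇒ P(r−g) = D₀(1+g) ⇒ g(P+D₀) = P·r − D₀
g = (P·r − D₀)/(P + D₀) = (€49,534.80×0.073 − €2,000.00) / (€49,534.80 + €2,000.00) = 0.031358

3.14%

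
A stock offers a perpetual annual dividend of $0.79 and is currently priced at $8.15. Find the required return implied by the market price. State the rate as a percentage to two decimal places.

P = C/r ⇒ r = C/P = $0.79/$8.15 = 0.096933

9.69%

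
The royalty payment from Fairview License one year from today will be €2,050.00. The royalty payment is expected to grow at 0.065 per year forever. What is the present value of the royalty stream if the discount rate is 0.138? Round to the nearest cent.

Growing perpetuity: P = D₁ / (r − g) = €2,050.0000 / (0.138 − 0.065) = €28,082.19

€28082.19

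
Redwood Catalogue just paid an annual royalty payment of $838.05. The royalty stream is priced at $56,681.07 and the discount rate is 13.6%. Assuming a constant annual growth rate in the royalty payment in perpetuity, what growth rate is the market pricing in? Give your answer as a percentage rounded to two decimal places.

P = D₀(1+g)/(r−g) ⇒ P(r−g) = D₀(1+g) ⇒ g(P+D₀) = P·r − D₀
g = (P·r − D₀)/(P + D₀) = ($56,681.07×0.136 − $838.05) / ($56,681.07 + $838.05) = 0.119449

11.94%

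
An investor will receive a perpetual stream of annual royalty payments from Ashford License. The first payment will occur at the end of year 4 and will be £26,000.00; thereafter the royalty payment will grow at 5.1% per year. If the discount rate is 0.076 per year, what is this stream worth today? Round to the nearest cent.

£834827.07

Value at end of year 3: C₁ / (r − g) = £26,000.00 / (0.076 − 0.051) = £1,040,000.0000
Discount to today: PV = £1,040,000.0000 / (1 + 0.076)^3 = £1,040,000.0000 / 1.245767 = £834,827.07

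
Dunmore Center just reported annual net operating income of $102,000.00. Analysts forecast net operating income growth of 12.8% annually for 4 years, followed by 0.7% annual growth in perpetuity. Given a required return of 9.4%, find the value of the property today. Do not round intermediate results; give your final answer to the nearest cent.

$1775074.57

D_1 = 115056.00000
D_2 = 129783.16800
D_3 = 146395.41350
D_4 = 165134.02643
Terminal value at year 4: TV = D_4×(1+g_2)/(r−g_2) = 166289.96462/0.087 = 1911378.90365
P_0 = D_1/(1+r)^1 + D_2/(1+r)^2 + D_3/(1+r)^3 + D_4/(1+r)^4 + TV/(1+r)^4
    = 105170.01828 + 108438.55633 + 111808.67599 + 115283.53430 + 1334373.78203 = 1775074.56693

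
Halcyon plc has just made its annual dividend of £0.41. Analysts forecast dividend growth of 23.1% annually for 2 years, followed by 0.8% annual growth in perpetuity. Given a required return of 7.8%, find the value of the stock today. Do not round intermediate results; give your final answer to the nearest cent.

£8.70

D_1 = 0.50471
D_2 = 0.62130
Terminal value at year 2: TV = D_2×(1+g_2)/(r−g_2) = 0.62627/0.07 = 8.94669
P_0 = D_1/(1+r)^1 + D_2/(1+r)^2 + TV/(1+r)^2
    = 0.46819 + 0.53464 + 7.69883 = 8.70167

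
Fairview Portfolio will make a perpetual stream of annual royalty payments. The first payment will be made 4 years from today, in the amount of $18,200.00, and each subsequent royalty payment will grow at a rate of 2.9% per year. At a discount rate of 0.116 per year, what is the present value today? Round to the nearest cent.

$150507.99

Value at end of year 3: C₁ / (r − g) = $18,200.00 / (0.116 − 0.029) = $209,195.4023
Discount to today: PV = $209,195.4023 / (1 + 0.116)^3 = $209,195.4023 / 1.389929 = $150,507.99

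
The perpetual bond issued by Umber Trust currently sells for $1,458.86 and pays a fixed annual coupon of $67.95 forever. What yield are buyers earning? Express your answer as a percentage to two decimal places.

4.66%

P = C/r ⇒ r = C/P = $67.95/$1,458.86 = 0.046577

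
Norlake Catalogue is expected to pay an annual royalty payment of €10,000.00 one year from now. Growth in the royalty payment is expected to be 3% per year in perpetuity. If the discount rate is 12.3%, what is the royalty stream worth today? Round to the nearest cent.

Growing perpetuity: P = D₁ / (r − g) = €10,000.0000 / (0.123 − 0.03) = €107,526.88

€107526.88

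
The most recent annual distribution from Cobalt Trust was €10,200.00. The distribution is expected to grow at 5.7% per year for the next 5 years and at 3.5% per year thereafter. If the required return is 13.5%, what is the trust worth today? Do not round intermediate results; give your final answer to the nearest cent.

€115350.26

D_1 = 10781.40000
D_2 = 11395.93980
D_3 = 12045.50837
D_4 = 12732.10235
D_5 = 13457.83218
Terminal value at year 5: TV = D_5×(1+g_2)/(r−g_2) = 13928.85631/0.1 = 139288.56306
P_0 = D_1/(1+r)^1 + D_2/(1+r)^2 + D_3/(1+r)^3 + D_4/(1+r)^4 + D_5/(1+r)^5 + TV/(1+r)^5
    = 9499.03084 + 8846.23400 + 8238.29898 + 7672.14275 + 7144.89417 + 73949.65470 = 115350.25545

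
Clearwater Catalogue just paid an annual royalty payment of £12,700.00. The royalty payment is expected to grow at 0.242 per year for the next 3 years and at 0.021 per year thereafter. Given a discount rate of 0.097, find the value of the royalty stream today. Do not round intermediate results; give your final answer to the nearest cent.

£296694.66

D_1 = 15773.40000
D_2 = 19590.56280
D_3 = 24331.47900
Terminal value at year 3: TV = D_3×(1+g_2)/(r−g_2) = 24842.44006/0.076 = 326874.21127
P_0 = D_1/(1+r)^1 + D_2/(1+r)^2 + D_3/(1+r)^3 + TV/(1+r)^3
    = 14378.66910 + 16279.22244 + 18430.98840 + 247605.77835 = 296694.65829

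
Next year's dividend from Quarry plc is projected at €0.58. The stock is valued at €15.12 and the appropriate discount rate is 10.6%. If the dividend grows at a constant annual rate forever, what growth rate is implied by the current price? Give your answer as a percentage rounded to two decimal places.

P = D₁/(r−g) ⇒ g = r − D₁/P = 0.106 − €0.58/€15.12 = 0.067640

6.76%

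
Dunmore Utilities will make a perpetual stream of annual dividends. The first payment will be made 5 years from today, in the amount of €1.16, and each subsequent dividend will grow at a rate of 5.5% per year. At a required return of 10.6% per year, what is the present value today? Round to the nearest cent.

Value at end of year 4: C₁ / (r − g) = €1.16 / (0.106 − 0.055) = €22.7451
Discount to today: PV = €22.7451 / (1 + 0.106)^4 = €22.7451 / 1.496306 = €15.20

€15.20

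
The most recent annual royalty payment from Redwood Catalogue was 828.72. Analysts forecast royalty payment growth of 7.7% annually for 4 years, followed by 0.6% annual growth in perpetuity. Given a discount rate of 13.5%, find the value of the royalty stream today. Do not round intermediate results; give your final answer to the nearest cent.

D_1 = 892.53144
D_2 = 961.25636
D_3 = 1035.27310
D_4 = 1114.98913
Terminal value at year 4: TV = D_4×(1+g_2)/(r−g_2) = 1121.67906/0.129 = 8695.18654
P_0 = D_1/(1+r)^1 + D_2/(1+r)^2 + D_3/(1+r)^3 + D_4/(1+r)^4 + TV/(1+r)^4
    = 786.37131 + 746.18670 + 708.05557 + 671.87300 + 5239.56772 = 8152.05430

8152.05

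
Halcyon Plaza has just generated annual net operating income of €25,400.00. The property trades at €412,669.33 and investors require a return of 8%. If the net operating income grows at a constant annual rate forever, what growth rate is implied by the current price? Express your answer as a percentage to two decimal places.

P = D₀(1+g)/(r−g) ⇒ P(r−g) = D₀(1+g) ⇒ g(P+D₀) = P·r − D₀
g = (P·r − D₀)/(P + D₀) = (€412,669.33×0.08 − €25,400.00) / (€412,669.33 + €25,400.00) = 0.017380

1.74%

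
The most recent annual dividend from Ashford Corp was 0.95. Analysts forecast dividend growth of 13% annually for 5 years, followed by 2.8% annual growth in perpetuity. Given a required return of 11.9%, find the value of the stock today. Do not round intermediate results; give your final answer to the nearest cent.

16.16

D_1 = 1.07350
D_2 = 1.21305
D_3 = 1.37075
D_4 = 1.54895
D_5 = 1.75031
Terminal value at year 5: TV = D_5×(1+g_2)/(r−g_2) = 1.79932/0.091 = 19.77277
P_0 = D_1/(1+r)^1 + D_2/(1+r)^2 + D_3/(1+r)^3 + D_4/(1+r)^4 + D_5/(1+r)^5 + TV/(1+r)^5
    = 0.95934 + 0.96877 + 0.97829 + 0.98791 + 0.99762 + 11.26982 = 16.16175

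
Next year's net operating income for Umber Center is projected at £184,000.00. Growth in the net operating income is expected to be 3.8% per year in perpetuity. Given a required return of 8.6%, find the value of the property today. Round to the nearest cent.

£3833333.33

Growing perpetuity: P = D₁ / (r − g) = £184,000.0000 / (0.086 − 0.038) = £3,833,333.33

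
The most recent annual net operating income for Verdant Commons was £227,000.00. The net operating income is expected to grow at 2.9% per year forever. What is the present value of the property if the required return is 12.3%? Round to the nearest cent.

D₁ = D₀ × (1 + g) = £227,000.00 × 1.029 = £233,583.0000
Growing perpetuity: P = D₁ / (r − g) = £233,583.0000 / (0.123 − 0.029) = £2,484,925.53

£2484925.53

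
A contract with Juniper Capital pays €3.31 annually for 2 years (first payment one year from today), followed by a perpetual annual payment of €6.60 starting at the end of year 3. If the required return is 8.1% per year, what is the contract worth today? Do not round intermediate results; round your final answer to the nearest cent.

€75.62

PV of 2-year annuity: €3.31 × [1 − (1+0.081)^−2] / 0.081 = 5.89452
Perpetuity value at year 2: €6.60 / 0.081 = 81.48148
PV of perpetuity: 81.48148 / (1+0.081)^2 = 69.72805
Total PV = 5.89452 + 69.72805 = 75.62257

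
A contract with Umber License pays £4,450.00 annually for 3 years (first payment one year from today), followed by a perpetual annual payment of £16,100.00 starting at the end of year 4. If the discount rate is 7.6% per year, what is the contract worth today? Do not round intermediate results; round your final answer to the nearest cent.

£181600.90

PV of 3-year annuity: £4,450.00 × [1 − (1+0.076)^−3] / 0.076 = 11551.36031
Perpetuity value at year 3: £16,100.00 / 0.076 = 211842.10526
PV of perpetuity: 211842.10526 / (1+0.076)^3 = 170049.54325
Total PV = 11551.36031 + 170049.54325 = 181600.90356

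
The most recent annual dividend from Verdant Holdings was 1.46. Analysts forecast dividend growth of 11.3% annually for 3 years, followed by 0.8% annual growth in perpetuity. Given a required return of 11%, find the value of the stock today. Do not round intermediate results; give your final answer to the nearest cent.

18.95

D_1 = 1.62498
D_2 = 1.80860
D_3 = 2.01297
Terminal value at year 3: TV = D_3×(1+g_2)/(r−g_2) = 2.02908/0.102 = 19.89293
P_0 = D_1/(1+r)^1 + D_2/(1+r)^2 + D_3/(1+r)^3 + TV/(1+r)^3
    = 1.46395 + 1.46790 + 1.47187 + 14.54554 = 18.94926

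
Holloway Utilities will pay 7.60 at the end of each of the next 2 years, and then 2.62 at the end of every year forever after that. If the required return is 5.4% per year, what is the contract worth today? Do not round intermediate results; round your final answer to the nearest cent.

57.73

PV of 2-year annuity: 7.60 × [1 − (1+0.054)^−2] / 0.054 = 14.05183
Perpetuity value at year 2: 2.62 / 0.054 = 48.51852
PV of perpetuity: 48.51852 / (1+0.054)^2 = 43.67434
Total PV = 14.05183 + 43.67434 = 57.72616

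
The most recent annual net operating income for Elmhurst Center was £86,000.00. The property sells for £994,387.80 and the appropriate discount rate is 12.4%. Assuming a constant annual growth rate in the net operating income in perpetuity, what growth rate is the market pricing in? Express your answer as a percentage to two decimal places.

3.45%

P = D₀(1+g)/(r−g) ⇒ P(r−g) = D₀(1+g) ⇒ g(P+D₀) = P·r − D₀
g = (P·r − D₀)/(P + D₀) = (£994,387.80×0.124 − £86,000.00) / (£994,387.80 + £86,000.00) = 0.034528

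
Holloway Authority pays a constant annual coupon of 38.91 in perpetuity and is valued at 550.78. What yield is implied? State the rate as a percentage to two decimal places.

7.06%

P = C/r ⇒ r = C/P = 38.91/550.78 = 0.070645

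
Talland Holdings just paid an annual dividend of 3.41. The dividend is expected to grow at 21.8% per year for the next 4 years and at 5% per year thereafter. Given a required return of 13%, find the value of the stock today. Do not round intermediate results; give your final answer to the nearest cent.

76.92

D_1 = 4.15338
D_2 = 5.05882
D_3 = 6.16164
D_4 = 7.50488
Terminal value at year 4: TV = D_4×(1+g_2)/(r−g_2) = 7.88012/0.08 = 98.50150
P_0 = D_1/(1+r)^1 + D_2/(1+r)^2 + D_3/(1+r)^3 + D_4/(1+r)^4 + TV/(1+r)^4
    = 3.67556 + 3.96180 + 4.27032 + 4.60288 + 60.41281 = 76.92337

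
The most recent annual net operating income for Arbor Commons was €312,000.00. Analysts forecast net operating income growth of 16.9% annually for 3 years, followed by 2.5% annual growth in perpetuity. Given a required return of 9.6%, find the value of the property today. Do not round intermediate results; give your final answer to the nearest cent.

€6531841.09

D_1 = 364728.00000
D_2 = 426367.03200
D_3 = 498423.06041
Terminal value at year 3: TV = D_3×(1+g_2)/(r−g_2) = 510883.63692/0.071 = 7195544.18195
P_0 = D_1/(1+r)^1 + D_2/(1+r)^2 + D_3/(1+r)^3 + TV/(1+r)^3
    = 332781.02190 + 354946.18120 + 378587.66955 + 5465526.21533 = 6531841.08798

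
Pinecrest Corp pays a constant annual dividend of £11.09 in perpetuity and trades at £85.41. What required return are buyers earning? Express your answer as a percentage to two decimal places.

12.98%

P = C/r ⇒ r = C/P = £11.09/£85.41 = 0.129844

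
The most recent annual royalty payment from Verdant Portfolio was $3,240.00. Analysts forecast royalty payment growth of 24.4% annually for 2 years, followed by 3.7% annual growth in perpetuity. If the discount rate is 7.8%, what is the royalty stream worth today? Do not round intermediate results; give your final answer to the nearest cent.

$117183.35

D_1 = 4030.56000
D_2 = 5014.01664
Terminal value at year 2: TV = D_2×(1+g_2)/(r−g_2) = 5199.53526/0.041 = 126817.93307
P_0 = D_1/(1+r)^1 + D_2/(1+r)^2 + TV/(1+r)^2
    = 3738.92393 + 4314.67660 + 109129.74713 = 117183.34766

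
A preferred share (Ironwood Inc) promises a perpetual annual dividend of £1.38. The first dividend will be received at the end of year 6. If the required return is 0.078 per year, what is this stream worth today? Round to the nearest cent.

Value at end of year 5: C / r = £1.38 / 0.078 = £17.6923
Discount to today: PV = £17.6923 / (1 + 0.078)^5 = £17.6923 / 1.455773 = £12.15

£12.15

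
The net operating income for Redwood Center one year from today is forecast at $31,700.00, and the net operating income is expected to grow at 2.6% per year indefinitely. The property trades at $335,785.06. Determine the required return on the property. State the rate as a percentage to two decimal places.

12.04%

P = D₁/(r − g) ⇒ r = D₁/P + g = $31,700.0000/$335,785.06 + 0.026 = 0.094406 + 0.026 = 0.120406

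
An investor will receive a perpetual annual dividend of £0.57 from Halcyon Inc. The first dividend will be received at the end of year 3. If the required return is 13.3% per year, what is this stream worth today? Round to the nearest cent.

Value at end of year 2: C / r = £0.57 / 0.133 = £4.2857
Discount to today: PV = £4.2857 / (1 + 0.133)^2 = £4.2857 / 1.283689 = £3.34

£3.34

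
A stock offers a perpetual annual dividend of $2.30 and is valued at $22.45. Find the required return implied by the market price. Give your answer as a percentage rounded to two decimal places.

10.24%

P = C/r ⇒ r = C/P = $2.30/$22.45 = 0.102450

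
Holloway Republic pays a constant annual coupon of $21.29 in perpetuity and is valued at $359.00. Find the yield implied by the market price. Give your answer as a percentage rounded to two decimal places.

P = C/r ⇒ r = C/P = $21.29/$359.00 = 0.059304

5.93%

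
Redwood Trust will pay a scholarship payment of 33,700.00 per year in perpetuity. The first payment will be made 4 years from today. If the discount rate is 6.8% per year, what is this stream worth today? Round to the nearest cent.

406824.62

Value at end of year 3: C / r = 33,700.00 / 0.068 = 495,588.2353
Discount to today: PV = 495,588.2353 / (1 + 0.068)^3 = 495,588.2353 / 1.218186 = 406,824.62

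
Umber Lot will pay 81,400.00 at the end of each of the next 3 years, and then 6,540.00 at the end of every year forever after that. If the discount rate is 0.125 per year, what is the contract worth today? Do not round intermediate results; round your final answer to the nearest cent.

230587.43

PV of 3-year annuity: 81,400.00 × [1 − (1+0.125)^−3] / 0.125 = 193841.42661
Perpetuity value at year 3: 6,540.00 / 0.125 = 52320.00000
PV of perpetuity: 52320.00000 / (1+0.125)^3 = 36746.00823
Total PV = 193841.42661 + 36746.00823 = 230587.43484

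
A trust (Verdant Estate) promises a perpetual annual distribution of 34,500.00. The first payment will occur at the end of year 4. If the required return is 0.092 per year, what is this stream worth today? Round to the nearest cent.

287980.68

Value at end of year 3: C / r = 34,500.00 / 0.092 = 375,000.0000
Discount to today: PV = 375,000.0000 / (1 + 0.092)^3 = 375,000.0000 / 1.302171 = 287,980.68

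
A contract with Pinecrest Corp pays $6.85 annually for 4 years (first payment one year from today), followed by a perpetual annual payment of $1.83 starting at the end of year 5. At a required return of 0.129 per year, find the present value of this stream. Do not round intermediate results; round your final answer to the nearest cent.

PV of 4-year annuity: $6.85 × [1 − (1+0.129)^−4] / 0.129 = 20.41754
Perpetuity value at year 4: $1.83 / 0.129 = 14.18605
PV of perpetuity: 14.18605 / (1+0.129)^4 = 8.73143
Total PV = 20.41754 + 8.73143 = 29.14897

$29.15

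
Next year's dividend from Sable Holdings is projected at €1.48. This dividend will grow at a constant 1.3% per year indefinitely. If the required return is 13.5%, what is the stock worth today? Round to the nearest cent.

Growing perpetuity: P = D₁ / (r − g) = €1.4800 / (0.135 − 0.013) = €12.13

€12.13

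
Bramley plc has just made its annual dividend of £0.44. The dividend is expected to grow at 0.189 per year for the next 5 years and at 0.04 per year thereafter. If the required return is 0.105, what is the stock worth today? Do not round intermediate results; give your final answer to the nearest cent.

D_1 = 0.52316
D_2 = 0.62204
D_3 = 0.73960
D_4 = 0.87939
D_5 = 1.04559
Terminal value at year 5: TV = D_5×(1+g_2)/(r−g_2) = 1.08741/0.065 = 16.72946
P_0 = D_1/(1+r)^1 + D_2/(1+r)^2 + D_3/(1+r)^3 + D_4/(1+r)^4 + D_5/(1+r)^5 + TV/(1+r)^5
    = 0.47345 + 0.50944 + 0.54817 + 0.58984 + 0.63467 + 10.15478 = 12.91034

£12.91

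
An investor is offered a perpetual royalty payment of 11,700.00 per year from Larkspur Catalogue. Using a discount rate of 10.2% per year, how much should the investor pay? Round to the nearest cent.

114705.88

Level perpetuity: PV = C / r = 11,700.00 / 0.102 = 114,705.88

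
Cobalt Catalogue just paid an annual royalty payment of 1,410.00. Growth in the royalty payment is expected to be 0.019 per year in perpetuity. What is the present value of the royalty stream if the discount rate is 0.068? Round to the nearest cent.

D₁ = D₀ × (1 + g) = 1,410.00 × 1.019 = 1,436.7900
Growing perpetuity: P = D₁ / (r − g) = 1,436.7900 / (0.068 − 0.019) = 29,322.24

29322.24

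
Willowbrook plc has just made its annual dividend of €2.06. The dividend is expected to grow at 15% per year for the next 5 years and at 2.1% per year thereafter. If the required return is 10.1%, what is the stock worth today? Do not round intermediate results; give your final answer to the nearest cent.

D_1 = 2.36900
D_2 = 2.72435
D_3 = 3.13300
D_4 = 3.60295
D_5 = 4.14340
Terminal value at year 5: TV = D_5×(1+g_2)/(r−g_2) = 4.23041/0.08 = 52.88009
P_0 = D_1/(1+r)^1 + D_2/(1+r)^2 + D_3/(1+r)^3 + D_4/(1+r)^4 + D_5/(1+r)^5 + TV/(1+r)^5
    = 2.15168 + 2.24744 + 2.34746 + 2.45194 + 2.56106 + 32.68553 = 44.44512

€44.45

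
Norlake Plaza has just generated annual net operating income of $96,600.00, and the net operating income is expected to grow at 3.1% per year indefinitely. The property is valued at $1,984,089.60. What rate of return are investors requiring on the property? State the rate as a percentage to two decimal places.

8.12%

D₁ = $96,600.00 × 1.031 = $99,594.6000
P = D₁/(r − g) ⇒ r = D₁/P + g = $99,594.6000/$1,984,089.60 + 0.031 = 0.050197 + 0.031 = 0.081197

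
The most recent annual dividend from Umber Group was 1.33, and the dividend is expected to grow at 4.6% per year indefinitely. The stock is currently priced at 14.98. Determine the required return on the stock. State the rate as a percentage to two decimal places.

D₁ = 1.33 × 1.046 = 1.3912
P = D₁/(r − g) ⇒ r = D₁/P + g = 1.3912/14.98 + 0.046 = 0.092869 + 0.046 = 0.138869

13.89%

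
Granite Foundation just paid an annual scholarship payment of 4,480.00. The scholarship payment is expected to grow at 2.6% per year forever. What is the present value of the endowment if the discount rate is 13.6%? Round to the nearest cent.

D₁ = D₀ × (1 + g) = 4,480.00 × 1.026 = 4,596.4800
Growing perpetuity: P = D₁ / (r − g) = 4,596.4800 / (0.136 − 0.026) = 41,786.18

41786.18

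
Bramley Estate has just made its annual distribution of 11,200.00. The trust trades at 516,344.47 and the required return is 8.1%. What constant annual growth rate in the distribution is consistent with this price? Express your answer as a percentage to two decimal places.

5.80%

P = D₀(1+g)/(r−g) ⇒ P(r−g) = D₀(1+g) ⇒ g(P+D₀) = P·r − D₀
g = (P·r − D₀)/(P + D₀) = (516,344.47×0.081 − 11,200.00) / (516,344.47 + 11,200.00) = 0.058050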